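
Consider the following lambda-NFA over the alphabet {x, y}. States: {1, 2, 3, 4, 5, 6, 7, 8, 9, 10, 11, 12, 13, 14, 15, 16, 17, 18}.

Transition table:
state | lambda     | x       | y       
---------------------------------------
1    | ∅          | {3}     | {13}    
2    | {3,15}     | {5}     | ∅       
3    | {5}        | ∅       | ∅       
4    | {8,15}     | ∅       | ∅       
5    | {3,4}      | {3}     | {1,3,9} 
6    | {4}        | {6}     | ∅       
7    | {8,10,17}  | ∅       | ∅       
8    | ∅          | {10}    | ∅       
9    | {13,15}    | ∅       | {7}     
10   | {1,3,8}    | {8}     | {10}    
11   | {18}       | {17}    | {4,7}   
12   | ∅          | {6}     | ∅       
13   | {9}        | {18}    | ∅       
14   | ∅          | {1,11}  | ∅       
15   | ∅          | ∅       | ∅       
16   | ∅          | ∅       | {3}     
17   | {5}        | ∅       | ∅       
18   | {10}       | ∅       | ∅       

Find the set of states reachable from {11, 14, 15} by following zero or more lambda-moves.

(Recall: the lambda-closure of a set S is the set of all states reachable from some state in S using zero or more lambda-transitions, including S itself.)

Start with {11, 14, 15}.
From 11 via lambda: add 18.
From 18 via lambda: add 10.
From 10 via lambda: add 1, 3, 8.
From 3 via lambda: add 5.
From 5 via lambda: add 4.
No new states can be added; the closed set is {1, 3, 4, 5, 8, 10, 11, 14, 15, 18}.

{1, 3, 4, 5, 8, 10, 11, 14, 15, 18}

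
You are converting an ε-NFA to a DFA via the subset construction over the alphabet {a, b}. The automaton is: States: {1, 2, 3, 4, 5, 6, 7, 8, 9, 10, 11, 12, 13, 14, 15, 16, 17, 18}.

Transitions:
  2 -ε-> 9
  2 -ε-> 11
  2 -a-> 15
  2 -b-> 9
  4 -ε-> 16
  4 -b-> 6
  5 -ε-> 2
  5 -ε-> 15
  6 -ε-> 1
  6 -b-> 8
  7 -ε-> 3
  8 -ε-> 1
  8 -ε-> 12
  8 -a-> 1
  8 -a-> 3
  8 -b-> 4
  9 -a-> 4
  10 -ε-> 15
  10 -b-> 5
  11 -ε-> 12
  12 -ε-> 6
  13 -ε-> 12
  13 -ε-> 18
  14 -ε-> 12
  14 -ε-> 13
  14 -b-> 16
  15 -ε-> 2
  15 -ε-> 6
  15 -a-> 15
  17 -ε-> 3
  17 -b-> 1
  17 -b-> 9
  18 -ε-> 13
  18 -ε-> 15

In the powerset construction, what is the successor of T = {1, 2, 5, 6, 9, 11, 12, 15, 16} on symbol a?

2 on a → {15}.
9 on a → {4}.
15 on a → {15}.
No a-transition from 1, 5, 6, 11, 12, 16.
Union after reading a: {4, 15}.
Now take the ε-closure:
From 4 via ε: add 16.
From 15 via ε: add 2, 6.
From 2 via ε: add 9, 11.
From 6 via ε: add 1.
From 11 via ε: add 12.
No new states can be added; the closed set is {1, 2, 4, 6, 9, 11, 12, 15, 16}.

{1, 2, 4, 6, 9, 11, 12, 15, 16}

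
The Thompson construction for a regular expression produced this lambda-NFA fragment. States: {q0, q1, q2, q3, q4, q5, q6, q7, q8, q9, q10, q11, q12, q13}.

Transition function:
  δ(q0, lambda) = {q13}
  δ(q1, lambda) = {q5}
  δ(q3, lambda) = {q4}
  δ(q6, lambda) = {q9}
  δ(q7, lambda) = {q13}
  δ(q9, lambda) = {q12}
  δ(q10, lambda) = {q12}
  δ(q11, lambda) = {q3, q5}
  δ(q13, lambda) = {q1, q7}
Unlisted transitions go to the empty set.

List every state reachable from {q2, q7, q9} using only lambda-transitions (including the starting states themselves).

{q1, q2, q5, q7, q9, q12, q13}

Start with {q2, q7, q9}.
From q7 via lambda: add q13.
From q9 via lambda: add q12.
From q13 via lambda: add q1.
From q1 via lambda: add q5.
No new states can be added; the closed set is {q1, q2, q5, q7, q9, q12, q13}.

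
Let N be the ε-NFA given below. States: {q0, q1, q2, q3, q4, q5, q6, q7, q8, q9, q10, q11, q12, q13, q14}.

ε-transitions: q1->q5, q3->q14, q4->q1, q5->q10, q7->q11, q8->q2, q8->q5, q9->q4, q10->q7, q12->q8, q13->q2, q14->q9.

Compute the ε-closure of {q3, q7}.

Start with {q3, q7}.
From q3 via ε: add q14.
From q7 via ε: add q11.
From q14 via ε: add q9.
From q9 via ε: add q4.
From q4 via ε: add q1.
From q1 via ε: add q5.
From q5 via ε: add q10.
No new states can be added; the closed set is {q1, q3, q4, q5, q7, q9, q10, q11, q14}.

{q1, q3, q4, q5, q7, q9, q10, q11, q14}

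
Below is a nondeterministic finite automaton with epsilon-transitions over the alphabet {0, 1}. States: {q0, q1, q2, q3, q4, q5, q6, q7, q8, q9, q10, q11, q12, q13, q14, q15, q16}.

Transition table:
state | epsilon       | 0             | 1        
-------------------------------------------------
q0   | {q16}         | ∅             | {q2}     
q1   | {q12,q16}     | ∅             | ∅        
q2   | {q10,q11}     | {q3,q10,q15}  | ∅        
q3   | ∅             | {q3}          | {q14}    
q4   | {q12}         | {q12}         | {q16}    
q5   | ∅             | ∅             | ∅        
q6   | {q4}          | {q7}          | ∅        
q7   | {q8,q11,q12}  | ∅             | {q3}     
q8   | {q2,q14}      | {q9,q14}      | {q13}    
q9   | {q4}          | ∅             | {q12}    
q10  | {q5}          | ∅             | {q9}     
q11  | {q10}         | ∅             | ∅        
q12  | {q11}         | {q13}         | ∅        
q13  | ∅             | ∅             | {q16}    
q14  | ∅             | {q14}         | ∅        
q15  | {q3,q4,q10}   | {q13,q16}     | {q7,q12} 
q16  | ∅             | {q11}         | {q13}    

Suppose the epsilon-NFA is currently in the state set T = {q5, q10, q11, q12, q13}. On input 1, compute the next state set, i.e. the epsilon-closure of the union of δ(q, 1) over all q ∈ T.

q10 on 1 → {q9}.
q13 on 1 → {q16}.
No 1-transition from q5, q11, q12.
Union after reading 1: {q9, q16}.
Now take the epsilon-closure:
From q9 via epsilon: add q4.
From q4 via epsilon: add q12.
From q12 via epsilon: add q11.
From q11 via epsilon: add q10.
From q10 via epsilon: add q5.
No new states can be added; the closed set is {q4, q5, q9, q10, q11, q12, q16}.

{q4, q5, q9, q10, q11, q12, q16}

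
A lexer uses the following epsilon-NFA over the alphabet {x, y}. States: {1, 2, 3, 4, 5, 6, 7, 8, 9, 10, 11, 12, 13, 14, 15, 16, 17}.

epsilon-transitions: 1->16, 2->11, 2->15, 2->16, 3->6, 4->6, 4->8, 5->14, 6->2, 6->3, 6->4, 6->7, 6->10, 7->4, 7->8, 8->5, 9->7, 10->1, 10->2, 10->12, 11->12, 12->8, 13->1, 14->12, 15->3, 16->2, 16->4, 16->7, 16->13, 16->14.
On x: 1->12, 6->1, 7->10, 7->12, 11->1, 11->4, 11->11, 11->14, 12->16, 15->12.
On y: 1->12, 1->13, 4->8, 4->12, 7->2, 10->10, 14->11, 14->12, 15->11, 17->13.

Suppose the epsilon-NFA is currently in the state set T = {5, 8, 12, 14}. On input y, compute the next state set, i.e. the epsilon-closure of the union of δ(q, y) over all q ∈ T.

{5, 8, 11, 12, 14}

14 on y → {11, 12}.
No y-transition from 5, 8, 12.
Union after reading y: {11, 12}.
Now take the epsilon-closure:
From 12 via epsilon: add 8.
From 8 via epsilon: add 5.
From 5 via epsilon: add 14.
No new states can be added; the closed set is {5, 8, 11, 12, 14}.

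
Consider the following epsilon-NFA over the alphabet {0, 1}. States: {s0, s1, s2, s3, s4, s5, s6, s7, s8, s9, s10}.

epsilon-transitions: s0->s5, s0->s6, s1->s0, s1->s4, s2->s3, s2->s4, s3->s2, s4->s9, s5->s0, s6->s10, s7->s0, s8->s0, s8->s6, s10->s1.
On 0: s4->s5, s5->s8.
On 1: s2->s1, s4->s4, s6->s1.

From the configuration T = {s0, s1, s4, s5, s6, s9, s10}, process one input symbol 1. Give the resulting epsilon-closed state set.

s4 on 1 → {s4}.
s6 on 1 → {s1}.
No 1-transition from s0, s1, s5, s9, s10.
Union after reading 1: {s1, s4}.
Now take the epsilon-closure:
From s1 via epsilon: add s0.
From s4 via epsilon: add s9.
From s0 via epsilon: add s5, s6.
From s6 via epsilon: add s10.
No new states can be added; the closed set is {s0, s1, s4, s5, s6, s9, s10}.

{s0, s1, s4, s5, s6, s9, s10}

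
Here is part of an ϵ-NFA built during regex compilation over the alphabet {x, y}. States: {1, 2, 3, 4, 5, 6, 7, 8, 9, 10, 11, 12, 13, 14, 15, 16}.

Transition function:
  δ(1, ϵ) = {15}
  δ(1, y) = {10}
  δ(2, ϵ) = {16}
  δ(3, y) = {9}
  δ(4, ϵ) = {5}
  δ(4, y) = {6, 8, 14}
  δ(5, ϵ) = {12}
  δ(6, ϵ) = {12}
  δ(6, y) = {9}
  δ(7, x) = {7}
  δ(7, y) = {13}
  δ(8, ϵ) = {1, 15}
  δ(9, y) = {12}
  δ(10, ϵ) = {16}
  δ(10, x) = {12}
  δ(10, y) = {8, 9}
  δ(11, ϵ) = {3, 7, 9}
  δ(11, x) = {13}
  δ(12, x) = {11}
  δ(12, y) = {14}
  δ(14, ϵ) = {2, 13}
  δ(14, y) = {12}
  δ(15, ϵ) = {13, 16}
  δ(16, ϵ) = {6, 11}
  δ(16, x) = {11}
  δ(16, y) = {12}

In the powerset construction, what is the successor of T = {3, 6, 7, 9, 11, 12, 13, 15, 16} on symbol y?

3 on y → {9}.
6 on y → {9}.
7 on y → {13}.
9 on y → {12}.
12 on y → {14}.
16 on y → {12}.
No y-transition from 11, 13, 15.
Union after reading y: {9, 12, 13, 14}.
Now take the ϵ-closure:
From 14 via ϵ: add 2.
From 2 via ϵ: add 16.
From 16 via ϵ: add 6, 11.
From 11 via ϵ: add 3, 7.
No new states can be added; the closed set is {2, 3, 6, 7, 9, 11, 12, 13, 14, 16}.

{2, 3, 6, 7, 9, 11, 12, 13, 14, 16}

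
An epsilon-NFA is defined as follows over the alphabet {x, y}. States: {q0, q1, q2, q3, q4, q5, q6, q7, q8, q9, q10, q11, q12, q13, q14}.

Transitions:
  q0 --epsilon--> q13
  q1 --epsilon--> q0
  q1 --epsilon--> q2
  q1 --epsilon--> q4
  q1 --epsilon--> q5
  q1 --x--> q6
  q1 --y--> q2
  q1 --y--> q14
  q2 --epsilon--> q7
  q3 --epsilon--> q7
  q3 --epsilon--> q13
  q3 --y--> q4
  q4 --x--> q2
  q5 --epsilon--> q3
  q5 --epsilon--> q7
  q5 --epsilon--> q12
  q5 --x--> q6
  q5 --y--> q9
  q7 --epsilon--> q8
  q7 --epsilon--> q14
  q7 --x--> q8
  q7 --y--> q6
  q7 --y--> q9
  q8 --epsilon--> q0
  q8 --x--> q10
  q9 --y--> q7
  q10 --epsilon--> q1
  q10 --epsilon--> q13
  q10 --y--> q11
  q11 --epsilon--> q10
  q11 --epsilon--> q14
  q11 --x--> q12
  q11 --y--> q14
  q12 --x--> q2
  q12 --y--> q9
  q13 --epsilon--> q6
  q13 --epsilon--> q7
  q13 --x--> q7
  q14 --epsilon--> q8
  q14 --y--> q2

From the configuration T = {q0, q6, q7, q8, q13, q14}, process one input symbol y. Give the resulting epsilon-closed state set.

q7 on y → {q6, q9}.
q14 on y → {q2}.
No y-transition from q0, q6, q8, q13.
Union after reading y: {q2, q6, q9}.
Now take the epsilon-closure:
From q2 via epsilon: add q7.
From q7 via epsilon: add q8, q14.
From q8 via epsilon: add q0.
From q0 via epsilon: add q13.
No new states can be added; the closed set is {q0, q2, q6, q7, q8, q9, q13, q14}.

{q0, q2, q6, q7, q8, q9, q13, q14}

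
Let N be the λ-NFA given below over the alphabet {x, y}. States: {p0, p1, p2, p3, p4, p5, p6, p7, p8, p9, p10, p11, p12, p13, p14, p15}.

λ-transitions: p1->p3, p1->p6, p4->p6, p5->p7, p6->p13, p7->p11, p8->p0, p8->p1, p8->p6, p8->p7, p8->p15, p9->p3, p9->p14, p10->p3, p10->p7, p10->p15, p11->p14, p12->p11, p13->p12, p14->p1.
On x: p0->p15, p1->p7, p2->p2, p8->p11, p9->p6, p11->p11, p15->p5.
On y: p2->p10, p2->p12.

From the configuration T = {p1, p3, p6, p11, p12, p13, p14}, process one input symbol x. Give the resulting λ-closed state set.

{p1, p3, p6, p7, p11, p12, p13, p14}

p1 on x → {p7}.
p11 on x → {p11}.
No x-transition from p3, p6, p12, p13, p14.
Union after reading x: {p7, p11}.
Now take the λ-closure:
From p11 via λ: add p14.
From p14 via λ: add p1.
From p1 via λ: add p3, p6.
From p6 via λ: add p13.
From p13 via λ: add p12.
No new states can be added; the closed set is {p1, p3, p6, p7, p11, p12, p13, p14}.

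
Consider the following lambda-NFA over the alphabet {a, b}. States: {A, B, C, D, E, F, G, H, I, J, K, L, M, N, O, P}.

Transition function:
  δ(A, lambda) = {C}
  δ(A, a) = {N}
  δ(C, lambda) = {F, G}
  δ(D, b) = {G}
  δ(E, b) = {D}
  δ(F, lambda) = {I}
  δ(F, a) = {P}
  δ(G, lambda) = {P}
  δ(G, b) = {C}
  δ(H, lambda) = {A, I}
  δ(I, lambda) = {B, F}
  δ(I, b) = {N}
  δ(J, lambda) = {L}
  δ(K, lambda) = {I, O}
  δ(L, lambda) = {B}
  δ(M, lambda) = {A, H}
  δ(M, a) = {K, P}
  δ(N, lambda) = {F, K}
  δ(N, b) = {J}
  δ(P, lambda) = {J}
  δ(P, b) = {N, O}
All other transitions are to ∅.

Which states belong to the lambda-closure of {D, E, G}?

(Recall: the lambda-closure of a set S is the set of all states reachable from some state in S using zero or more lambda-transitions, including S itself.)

{B, D, E, G, J, L, P}

Start with {D, E, G}.
From G via lambda: add P.
From P via lambda: add J.
From J via lambda: add L.
From L via lambda: add B.
No new states can be added; the closed set is {B, D, E, G, J, L, P}.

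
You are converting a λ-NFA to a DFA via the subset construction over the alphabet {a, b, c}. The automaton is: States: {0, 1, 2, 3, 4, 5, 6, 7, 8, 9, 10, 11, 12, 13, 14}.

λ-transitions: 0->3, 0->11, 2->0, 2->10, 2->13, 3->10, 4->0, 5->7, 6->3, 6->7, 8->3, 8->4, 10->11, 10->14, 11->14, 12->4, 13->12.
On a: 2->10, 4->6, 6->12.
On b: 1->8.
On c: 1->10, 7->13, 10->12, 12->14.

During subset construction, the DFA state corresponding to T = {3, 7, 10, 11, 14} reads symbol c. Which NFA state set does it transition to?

7 on c → {13}.
10 on c → {12}.
No c-transition from 3, 11, 14.
Union after reading c: {12, 13}.
Now take the λ-closure:
From 12 via λ: add 4.
From 4 via λ: add 0.
From 0 via λ: add 3, 11.
From 3 via λ: add 10.
From 11 via λ: add 14.
No new states can be added; the closed set is {0, 3, 4, 10, 11, 12, 13, 14}.

{0, 3, 4, 10, 11, 12, 13, 14}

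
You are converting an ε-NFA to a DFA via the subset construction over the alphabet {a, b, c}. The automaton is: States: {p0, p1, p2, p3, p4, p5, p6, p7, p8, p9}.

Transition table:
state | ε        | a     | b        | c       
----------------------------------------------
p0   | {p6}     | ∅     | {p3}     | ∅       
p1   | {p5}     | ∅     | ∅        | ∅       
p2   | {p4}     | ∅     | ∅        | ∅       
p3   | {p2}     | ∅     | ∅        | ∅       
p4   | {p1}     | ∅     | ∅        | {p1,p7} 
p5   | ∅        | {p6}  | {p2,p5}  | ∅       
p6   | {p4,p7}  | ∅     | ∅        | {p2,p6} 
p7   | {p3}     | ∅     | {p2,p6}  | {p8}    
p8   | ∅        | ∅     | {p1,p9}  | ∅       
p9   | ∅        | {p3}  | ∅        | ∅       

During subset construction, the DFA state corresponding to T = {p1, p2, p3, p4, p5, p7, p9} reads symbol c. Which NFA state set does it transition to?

p4 on c → {p1, p7}.
p7 on c → {p8}.
No c-transition from p1, p2, p3, p5, p9.
Union after reading c: {p1, p7, p8}.
Now take the ε-closure:
From p1 via ε: add p5.
From p7 via ε: add p3.
From p3 via ε: add p2.
From p2 via ε: add p4.
No new states can be added; the closed set is {p1, p2, p3, p4, p5, p7, p8}.

{p1, p2, p3, p4, p5, p7, p8}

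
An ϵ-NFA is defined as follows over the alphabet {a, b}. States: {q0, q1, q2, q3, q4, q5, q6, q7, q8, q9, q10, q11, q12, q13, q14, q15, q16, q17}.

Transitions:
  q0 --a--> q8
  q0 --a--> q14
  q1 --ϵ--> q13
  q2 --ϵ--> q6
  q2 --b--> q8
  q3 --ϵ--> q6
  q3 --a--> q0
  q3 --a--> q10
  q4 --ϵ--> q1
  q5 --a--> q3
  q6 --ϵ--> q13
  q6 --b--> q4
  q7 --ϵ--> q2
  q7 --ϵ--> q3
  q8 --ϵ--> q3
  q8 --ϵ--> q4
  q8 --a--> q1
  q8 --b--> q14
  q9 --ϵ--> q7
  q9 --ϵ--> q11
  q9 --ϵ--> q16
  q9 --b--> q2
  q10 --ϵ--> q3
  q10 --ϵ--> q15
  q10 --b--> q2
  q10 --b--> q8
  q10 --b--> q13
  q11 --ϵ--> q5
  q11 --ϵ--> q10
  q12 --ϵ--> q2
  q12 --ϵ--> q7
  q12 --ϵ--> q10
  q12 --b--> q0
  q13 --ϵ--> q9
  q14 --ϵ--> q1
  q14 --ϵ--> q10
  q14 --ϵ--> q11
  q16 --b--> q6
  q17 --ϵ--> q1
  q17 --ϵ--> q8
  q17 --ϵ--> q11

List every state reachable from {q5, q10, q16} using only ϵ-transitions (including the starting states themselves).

{q2, q3, q5, q6, q7, q9, q10, q11, q13, q15, q16}

Start with {q5, q10, q16}.
From q10 via ϵ: add q3, q15.
From q3 via ϵ: add q6.
From q6 via ϵ: add q13.
From q13 via ϵ: add q9.
From q9 via ϵ: add q7, q11.
From q7 via ϵ: add q2.
No new states can be added; the closed set is {q2, q3, q5, q6, q7, q9, q10, q11, q13, q15, q16}.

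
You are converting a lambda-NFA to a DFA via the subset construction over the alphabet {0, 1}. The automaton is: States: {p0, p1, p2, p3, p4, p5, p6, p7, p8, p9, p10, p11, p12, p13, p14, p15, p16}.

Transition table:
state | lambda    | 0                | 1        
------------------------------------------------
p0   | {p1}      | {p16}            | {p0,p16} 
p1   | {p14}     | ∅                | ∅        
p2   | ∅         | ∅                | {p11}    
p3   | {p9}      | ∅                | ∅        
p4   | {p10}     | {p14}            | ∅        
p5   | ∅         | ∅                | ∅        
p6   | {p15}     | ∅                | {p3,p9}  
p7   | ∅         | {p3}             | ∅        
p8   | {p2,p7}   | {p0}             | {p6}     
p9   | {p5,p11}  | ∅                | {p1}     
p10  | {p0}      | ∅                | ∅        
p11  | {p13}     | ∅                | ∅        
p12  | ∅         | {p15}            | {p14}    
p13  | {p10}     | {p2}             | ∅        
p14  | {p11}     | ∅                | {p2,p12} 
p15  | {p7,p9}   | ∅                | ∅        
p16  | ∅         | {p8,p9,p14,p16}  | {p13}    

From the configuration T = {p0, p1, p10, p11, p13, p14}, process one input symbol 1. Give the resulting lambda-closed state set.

p0 on 1 → {p0, p16}.
p14 on 1 → {p2, p12}.
No 1-transition from p1, p10, p11, p13.
Union after reading 1: {p0, p2, p12, p16}.
Now take the lambda-closure:
From p0 via lambda: add p1.
From p1 via lambda: add p14.
From p14 via lambda: add p11.
From p11 via lambda: add p13.
From p13 via lambda: add p10.
No new states can be added; the closed set is {p0, p1, p2, p10, p11, p12, p13, p14, p16}.

{p0, p1, p2, p10, p11, p12, p13, p14, p16}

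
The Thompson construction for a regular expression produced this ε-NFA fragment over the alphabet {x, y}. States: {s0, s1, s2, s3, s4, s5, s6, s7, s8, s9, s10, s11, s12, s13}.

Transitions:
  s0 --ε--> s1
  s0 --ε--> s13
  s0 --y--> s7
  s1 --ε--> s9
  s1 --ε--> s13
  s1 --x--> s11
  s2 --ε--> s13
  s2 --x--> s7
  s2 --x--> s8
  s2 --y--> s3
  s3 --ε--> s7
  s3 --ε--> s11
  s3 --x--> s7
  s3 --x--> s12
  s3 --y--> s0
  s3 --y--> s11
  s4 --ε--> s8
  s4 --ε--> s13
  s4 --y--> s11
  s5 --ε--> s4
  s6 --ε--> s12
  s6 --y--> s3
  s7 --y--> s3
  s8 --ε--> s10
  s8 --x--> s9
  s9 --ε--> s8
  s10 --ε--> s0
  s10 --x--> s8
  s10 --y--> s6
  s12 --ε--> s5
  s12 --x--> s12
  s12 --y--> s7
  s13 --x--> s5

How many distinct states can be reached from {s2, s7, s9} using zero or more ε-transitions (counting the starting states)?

8

Start with {s2, s7, s9}.
From s2 via ε: add s13.
From s9 via ε: add s8.
From s8 via ε: add s10.
From s10 via ε: add s0.
From s0 via ε: add s1.
ε-closure = {s0, s1, s2, s7, s8, s9, s10, s13}, which has 8 states.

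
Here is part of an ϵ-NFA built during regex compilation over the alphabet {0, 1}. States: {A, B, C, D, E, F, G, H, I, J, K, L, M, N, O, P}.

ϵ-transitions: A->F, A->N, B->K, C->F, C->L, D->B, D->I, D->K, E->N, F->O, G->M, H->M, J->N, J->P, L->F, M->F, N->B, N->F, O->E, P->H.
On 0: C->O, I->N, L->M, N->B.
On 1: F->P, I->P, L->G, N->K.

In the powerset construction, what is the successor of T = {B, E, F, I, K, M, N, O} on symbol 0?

I on 0 → {N}.
N on 0 → {B}.
No 0-transition from B, E, F, K, M, O.
Union after reading 0: {B, N}.
Now take the ϵ-closure:
From B via ϵ: add K.
From N via ϵ: add F.
From F via ϵ: add O.
From O via ϵ: add E.
No new states can be added; the closed set is {B, E, F, K, N, O}.

{B, E, F, K, N, O}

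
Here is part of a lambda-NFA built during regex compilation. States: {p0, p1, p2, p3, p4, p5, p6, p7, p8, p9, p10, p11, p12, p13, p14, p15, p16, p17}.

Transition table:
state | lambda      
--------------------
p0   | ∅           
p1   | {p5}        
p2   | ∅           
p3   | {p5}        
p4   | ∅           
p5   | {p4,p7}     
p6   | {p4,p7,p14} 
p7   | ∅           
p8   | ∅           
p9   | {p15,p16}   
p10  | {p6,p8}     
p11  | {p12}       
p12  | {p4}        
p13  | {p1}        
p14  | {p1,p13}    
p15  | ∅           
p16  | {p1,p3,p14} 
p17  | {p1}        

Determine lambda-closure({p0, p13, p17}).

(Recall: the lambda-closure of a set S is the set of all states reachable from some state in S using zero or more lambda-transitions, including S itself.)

{p0, p1, p4, p5, p7, p13, p17}

Start with {p0, p13, p17}.
From p13 via lambda: add p1.
From p1 via lambda: add p5.
From p5 via lambda: add p4, p7.
No new states can be added; the closed set is {p0, p1, p4, p5, p7, p13, p17}.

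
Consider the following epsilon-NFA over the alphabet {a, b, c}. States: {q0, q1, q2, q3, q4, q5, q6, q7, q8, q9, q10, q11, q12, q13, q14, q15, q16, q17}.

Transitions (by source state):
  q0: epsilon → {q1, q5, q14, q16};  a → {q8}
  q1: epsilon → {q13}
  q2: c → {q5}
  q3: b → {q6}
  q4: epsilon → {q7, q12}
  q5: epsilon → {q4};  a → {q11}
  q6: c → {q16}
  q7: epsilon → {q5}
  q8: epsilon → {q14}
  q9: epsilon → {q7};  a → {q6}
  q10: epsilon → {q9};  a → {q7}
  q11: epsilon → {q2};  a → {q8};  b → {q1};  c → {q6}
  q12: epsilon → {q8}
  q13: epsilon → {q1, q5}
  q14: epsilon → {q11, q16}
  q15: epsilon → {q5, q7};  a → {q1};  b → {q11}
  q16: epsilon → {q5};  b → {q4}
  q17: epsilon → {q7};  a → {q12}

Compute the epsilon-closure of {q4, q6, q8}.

{q2, q4, q5, q6, q7, q8, q11, q12, q14, q16}

Start with {q4, q6, q8}.
From q4 via epsilon: add q7, q12.
From q8 via epsilon: add q14.
From q7 via epsilon: add q5.
From q14 via epsilon: add q11, q16.
From q11 via epsilon: add q2.
No new states can be added; the closed set is {q2, q4, q5, q6, q7, q8, q11, q12, q14, q16}.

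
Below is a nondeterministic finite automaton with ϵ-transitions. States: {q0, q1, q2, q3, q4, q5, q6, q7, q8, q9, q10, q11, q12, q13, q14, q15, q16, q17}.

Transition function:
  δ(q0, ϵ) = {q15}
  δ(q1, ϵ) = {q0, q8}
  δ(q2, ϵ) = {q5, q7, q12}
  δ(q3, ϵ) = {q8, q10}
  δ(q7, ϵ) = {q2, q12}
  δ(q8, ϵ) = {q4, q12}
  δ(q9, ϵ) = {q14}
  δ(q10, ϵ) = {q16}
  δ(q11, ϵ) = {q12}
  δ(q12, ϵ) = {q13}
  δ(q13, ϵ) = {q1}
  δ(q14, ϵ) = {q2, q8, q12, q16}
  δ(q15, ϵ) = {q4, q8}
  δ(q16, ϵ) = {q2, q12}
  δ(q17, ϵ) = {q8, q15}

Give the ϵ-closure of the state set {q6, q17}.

{q0, q1, q4, q6, q8, q12, q13, q15, q17}

Start with {q6, q17}.
From q17 via ϵ: add q8, q15.
From q8 via ϵ: add q4, q12.
From q12 via ϵ: add q13.
From q13 via ϵ: add q1.
From q1 via ϵ: add q0.
No new states can be added; the closed set is {q0, q1, q4, q6, q8, q12, q13, q15, q17}.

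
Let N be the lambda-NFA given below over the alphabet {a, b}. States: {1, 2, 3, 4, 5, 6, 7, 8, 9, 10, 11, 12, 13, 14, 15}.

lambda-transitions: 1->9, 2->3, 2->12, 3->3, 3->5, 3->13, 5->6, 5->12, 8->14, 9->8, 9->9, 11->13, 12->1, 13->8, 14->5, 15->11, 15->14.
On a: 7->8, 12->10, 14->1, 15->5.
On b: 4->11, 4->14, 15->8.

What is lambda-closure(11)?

Start with {11}.
From 11 via lambda: add 13.
From 13 via lambda: add 8.
From 8 via lambda: add 14.
From 14 via lambda: add 5.
From 5 via lambda: add 6, 12.
From 12 via lambda: add 1.
From 1 via lambda: add 9.
No new states can be added; the closed set is {1, 5, 6, 8, 9, 11, 12, 13, 14}.

{1, 5, 6, 8, 9, 11, 12, 13, 14}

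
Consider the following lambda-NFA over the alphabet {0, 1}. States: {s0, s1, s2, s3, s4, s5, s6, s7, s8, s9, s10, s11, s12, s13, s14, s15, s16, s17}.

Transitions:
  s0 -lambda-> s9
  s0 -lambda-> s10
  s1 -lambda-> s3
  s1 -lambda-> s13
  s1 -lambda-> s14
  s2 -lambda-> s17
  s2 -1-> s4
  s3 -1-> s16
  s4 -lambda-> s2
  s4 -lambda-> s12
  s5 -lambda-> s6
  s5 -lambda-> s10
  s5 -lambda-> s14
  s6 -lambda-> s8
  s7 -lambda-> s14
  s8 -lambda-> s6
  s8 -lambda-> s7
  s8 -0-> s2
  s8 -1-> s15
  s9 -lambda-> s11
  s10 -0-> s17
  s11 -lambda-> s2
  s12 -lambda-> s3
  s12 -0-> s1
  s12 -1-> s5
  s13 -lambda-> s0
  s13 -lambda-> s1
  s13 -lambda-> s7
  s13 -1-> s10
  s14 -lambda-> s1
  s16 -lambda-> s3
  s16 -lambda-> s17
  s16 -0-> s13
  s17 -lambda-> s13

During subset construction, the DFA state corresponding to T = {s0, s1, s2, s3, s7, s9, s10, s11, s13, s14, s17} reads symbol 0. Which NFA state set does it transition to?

{s0, s1, s2, s3, s7, s9, s10, s11, s13, s14, s17}

s10 on 0 → {s17}.
No 0-transition from s0, s1, s2, s3, s7, s9, s11, s13, s14, s17.
Union after reading 0: {s17}.
Now take the lambda-closure:
From s17 via lambda: add s13.
From s13 via lambda: add s0, s1, s7.
From s0 via lambda: add s9, s10.
From s1 via lambda: add s3, s14.
From s9 via lambda: add s11.
From s11 via lambda: add s2.
No new states can be added; the closed set is {s0, s1, s2, s3, s7, s9, s10, s11, s13, s14, s17}.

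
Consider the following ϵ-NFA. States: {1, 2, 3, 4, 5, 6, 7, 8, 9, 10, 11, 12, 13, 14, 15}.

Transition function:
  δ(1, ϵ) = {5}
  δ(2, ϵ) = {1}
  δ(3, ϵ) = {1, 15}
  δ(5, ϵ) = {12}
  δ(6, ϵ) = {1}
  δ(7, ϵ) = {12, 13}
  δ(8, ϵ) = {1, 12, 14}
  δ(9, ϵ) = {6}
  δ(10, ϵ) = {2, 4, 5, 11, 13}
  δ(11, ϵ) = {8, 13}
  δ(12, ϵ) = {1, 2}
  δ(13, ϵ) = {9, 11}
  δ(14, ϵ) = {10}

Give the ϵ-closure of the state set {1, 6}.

Start with {1, 6}.
From 1 via ϵ: add 5.
From 5 via ϵ: add 12.
From 12 via ϵ: add 2.
No new states can be added; the closed set is {1, 2, 5, 6, 12}.

{1, 2, 5, 6, 12}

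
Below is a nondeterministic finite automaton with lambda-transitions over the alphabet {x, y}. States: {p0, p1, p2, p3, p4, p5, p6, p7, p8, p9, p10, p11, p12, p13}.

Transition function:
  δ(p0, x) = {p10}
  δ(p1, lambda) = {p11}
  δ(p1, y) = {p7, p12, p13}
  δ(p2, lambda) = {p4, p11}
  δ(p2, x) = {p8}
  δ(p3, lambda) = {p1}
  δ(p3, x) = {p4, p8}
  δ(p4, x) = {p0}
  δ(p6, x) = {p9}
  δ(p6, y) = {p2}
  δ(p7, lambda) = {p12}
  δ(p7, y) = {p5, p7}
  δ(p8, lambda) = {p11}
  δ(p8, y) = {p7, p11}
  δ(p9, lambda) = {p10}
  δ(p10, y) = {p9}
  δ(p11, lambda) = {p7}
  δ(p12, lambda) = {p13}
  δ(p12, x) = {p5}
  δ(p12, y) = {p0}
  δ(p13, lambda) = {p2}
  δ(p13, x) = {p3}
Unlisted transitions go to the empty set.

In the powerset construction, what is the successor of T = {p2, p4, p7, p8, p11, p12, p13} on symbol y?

p7 on y → {p5, p7}.
p8 on y → {p7, p11}.
p12 on y → {p0}.
No y-transition from p2, p4, p11, p13.
Union after reading y: {p0, p5, p7, p11}.
Now take the lambda-closure:
From p7 via lambda: add p12.
From p12 via lambda: add p13.
From p13 via lambda: add p2.
From p2 via lambda: add p4.
No new states can be added; the closed set is {p0, p2, p4, p5, p7, p11, p12, p13}.

{p0, p2, p4, p5, p7, p11, p12, p13}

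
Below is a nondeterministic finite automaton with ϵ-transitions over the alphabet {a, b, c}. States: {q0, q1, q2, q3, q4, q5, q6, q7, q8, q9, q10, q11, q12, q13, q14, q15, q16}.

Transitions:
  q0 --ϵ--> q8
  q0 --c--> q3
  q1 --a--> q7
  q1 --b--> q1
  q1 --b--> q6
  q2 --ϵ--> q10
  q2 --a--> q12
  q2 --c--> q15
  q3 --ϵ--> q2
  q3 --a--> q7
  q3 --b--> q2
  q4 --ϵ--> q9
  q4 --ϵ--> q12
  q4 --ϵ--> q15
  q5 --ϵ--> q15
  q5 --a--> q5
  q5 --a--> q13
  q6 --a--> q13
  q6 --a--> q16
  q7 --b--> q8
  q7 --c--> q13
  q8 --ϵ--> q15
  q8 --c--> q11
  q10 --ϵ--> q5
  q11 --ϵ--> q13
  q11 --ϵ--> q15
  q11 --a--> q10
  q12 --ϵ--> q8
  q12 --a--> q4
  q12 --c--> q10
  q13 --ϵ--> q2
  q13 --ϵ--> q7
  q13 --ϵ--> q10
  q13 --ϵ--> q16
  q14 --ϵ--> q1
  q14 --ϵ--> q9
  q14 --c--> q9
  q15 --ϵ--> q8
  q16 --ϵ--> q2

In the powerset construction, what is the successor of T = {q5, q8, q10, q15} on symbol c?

{q2, q5, q7, q8, q10, q11, q13, q15, q16}

q8 on c → {q11}.
No c-transition from q5, q10, q15.
Union after reading c: {q11}.
Now take the ϵ-closure:
From q11 via ϵ: add q13, q15.
From q13 via ϵ: add q2, q7, q10, q16.
From q15 via ϵ: add q8.
From q10 via ϵ: add q5.
No new states can be added; the closed set is {q2, q5, q7, q8, q10, q11, q13, q15, q16}.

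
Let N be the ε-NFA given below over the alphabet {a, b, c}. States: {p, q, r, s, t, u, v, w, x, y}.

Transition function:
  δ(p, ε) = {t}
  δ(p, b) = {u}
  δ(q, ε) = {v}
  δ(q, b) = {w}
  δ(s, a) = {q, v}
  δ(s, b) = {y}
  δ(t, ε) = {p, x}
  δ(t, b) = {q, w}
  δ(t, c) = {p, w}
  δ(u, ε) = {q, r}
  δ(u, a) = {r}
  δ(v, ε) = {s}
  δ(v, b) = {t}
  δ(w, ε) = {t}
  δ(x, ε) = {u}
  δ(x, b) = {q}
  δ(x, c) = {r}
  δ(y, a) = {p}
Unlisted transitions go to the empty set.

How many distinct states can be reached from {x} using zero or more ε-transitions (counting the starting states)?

Start with {x}.
From x via ε: add u.
From u via ε: add q, r.
From q via ε: add v.
From v via ε: add s.
ε-closure = {q, r, s, u, v, x}, which has 6 states.

6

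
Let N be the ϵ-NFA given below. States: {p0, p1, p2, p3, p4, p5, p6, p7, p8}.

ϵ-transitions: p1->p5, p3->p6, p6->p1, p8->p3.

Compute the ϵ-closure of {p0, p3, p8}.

Start with {p0, p3, p8}.
From p3 via ϵ: add p6.
From p6 via ϵ: add p1.
From p1 via ϵ: add p5.
No new states can be added; the closed set is {p0, p1, p3, p5, p6, p8}.

{p0, p1, p3, p5, p6, p8}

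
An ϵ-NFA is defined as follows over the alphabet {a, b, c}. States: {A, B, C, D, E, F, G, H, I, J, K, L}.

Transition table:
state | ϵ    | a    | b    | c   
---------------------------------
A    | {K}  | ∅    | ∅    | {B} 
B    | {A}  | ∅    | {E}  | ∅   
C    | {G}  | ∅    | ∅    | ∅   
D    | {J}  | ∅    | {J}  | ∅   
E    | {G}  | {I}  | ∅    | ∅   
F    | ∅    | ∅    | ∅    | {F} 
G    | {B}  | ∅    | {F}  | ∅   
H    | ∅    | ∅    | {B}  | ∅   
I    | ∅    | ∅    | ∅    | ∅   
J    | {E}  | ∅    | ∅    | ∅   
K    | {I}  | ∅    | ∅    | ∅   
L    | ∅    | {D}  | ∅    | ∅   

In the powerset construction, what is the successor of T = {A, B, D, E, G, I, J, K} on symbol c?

A on c → {B}.
No c-transition from B, D, E, G, I, J, K.
Union after reading c: {B}.
Now take the ϵ-closure:
From B via ϵ: add A.
From A via ϵ: add K.
From K via ϵ: add I.
No new states can be added; the closed set is {A, B, I, K}.

{A, B, I, K}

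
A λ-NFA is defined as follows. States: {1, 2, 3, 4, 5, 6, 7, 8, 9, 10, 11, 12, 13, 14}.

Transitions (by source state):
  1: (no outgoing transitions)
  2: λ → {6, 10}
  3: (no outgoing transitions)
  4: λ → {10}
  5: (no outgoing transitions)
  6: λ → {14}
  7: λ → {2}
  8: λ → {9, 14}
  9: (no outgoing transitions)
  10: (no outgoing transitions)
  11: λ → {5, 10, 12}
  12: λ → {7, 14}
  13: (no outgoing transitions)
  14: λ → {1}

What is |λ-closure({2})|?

5

Start with {2}.
From 2 via λ: add 6, 10.
From 6 via λ: add 14.
From 14 via λ: add 1.
λ-closure = {1, 2, 6, 10, 14}, which has 5 states.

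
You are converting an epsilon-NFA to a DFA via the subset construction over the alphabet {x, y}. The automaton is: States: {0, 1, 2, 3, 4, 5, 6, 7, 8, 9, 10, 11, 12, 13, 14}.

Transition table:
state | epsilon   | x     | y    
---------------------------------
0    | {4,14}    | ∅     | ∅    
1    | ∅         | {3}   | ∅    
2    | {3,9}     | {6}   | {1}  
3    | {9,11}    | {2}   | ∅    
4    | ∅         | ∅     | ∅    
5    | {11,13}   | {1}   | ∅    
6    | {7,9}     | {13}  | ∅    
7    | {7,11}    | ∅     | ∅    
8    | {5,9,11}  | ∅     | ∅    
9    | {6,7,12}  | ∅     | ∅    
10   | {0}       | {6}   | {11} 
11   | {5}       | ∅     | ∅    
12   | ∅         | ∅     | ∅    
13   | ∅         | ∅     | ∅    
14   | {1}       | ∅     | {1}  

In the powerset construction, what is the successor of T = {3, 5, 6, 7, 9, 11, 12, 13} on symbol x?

3 on x → {2}.
5 on x → {1}.
6 on x → {13}.
No x-transition from 7, 9, 11, 12, 13.
Union after reading x: {1, 2, 13}.
Now take the epsilon-closure:
From 2 via epsilon: add 3, 9.
From 3 via epsilon: add 11.
From 9 via epsilon: add 6, 7, 12.
From 11 via epsilon: add 5.
No new states can be added; the closed set is {1, 2, 3, 5, 6, 7, 9, 11, 12, 13}.

{1, 2, 3, 5, 6, 7, 9, 11, 12, 13}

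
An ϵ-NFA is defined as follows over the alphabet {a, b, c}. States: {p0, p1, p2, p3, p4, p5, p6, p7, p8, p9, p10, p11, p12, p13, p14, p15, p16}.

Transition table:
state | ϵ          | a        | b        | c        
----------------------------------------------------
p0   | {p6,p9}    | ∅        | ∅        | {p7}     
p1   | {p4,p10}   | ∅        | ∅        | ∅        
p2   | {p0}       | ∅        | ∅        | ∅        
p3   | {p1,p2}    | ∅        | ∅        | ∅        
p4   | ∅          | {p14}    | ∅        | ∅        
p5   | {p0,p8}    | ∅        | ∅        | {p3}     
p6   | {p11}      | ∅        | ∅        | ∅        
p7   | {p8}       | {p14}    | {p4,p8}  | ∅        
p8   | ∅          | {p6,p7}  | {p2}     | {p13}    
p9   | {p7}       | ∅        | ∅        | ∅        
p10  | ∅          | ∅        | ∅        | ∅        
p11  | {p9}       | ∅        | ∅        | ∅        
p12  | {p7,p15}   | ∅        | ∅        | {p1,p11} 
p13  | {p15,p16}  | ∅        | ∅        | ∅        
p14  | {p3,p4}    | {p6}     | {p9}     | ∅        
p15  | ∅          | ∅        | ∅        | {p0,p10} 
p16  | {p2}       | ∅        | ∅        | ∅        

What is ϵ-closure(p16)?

{p0, p2, p6, p7, p8, p9, p11, p16}

Start with {p16}.
From p16 via ϵ: add p2.
From p2 via ϵ: add p0.
From p0 via ϵ: add p6, p9.
From p6 via ϵ: add p11.
From p9 via ϵ: add p7.
From p7 via ϵ: add p8.
No new states can be added; the closed set is {p0, p2, p6, p7, p8, p9, p11, p16}.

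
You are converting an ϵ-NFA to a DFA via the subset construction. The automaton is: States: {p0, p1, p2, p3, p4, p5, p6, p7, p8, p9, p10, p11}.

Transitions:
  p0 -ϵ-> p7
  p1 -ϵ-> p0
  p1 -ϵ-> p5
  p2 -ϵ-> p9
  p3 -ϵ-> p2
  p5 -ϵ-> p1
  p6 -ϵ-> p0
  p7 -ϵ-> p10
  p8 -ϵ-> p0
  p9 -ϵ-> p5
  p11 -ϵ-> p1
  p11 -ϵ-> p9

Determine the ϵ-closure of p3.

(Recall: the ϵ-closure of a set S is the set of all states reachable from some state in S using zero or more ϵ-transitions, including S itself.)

Start with {p3}.
From p3 via ϵ: add p2.
From p2 via ϵ: add p9.
From p9 via ϵ: add p5.
From p5 via ϵ: add p1.
From p1 via ϵ: add p0.
From p0 via ϵ: add p7.
From p7 via ϵ: add p10.
No new states can be added; the closed set is {p0, p1, p2, p3, p5, p7, p9, p10}.

{p0, p1, p2, p3, p5, p7, p9, p10}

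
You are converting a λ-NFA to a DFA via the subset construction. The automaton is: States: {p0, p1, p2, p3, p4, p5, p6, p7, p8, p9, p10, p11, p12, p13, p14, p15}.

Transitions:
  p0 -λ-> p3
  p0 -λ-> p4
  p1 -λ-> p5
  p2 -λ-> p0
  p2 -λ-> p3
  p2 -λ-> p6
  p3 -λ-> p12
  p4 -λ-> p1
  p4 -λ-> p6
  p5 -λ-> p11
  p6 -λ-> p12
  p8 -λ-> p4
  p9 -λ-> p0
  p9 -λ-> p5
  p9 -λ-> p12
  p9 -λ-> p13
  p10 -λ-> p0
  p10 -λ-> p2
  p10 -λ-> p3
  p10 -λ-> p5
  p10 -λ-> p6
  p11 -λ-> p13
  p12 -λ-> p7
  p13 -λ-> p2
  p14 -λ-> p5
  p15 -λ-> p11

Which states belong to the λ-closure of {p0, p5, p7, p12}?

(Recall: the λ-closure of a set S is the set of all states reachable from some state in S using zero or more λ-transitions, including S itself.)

Start with {p0, p5, p7, p12}.
From p0 via λ: add p3, p4.
From p5 via λ: add p11.
From p4 via λ: add p1, p6.
From p11 via λ: add p13.
From p13 via λ: add p2.
No new states can be added; the closed set is {p0, p1, p2, p3, p4, p5, p6, p7, p11, p12, p13}.

{p0, p1, p2, p3, p4, p5, p6, p7, p11, p12, p13}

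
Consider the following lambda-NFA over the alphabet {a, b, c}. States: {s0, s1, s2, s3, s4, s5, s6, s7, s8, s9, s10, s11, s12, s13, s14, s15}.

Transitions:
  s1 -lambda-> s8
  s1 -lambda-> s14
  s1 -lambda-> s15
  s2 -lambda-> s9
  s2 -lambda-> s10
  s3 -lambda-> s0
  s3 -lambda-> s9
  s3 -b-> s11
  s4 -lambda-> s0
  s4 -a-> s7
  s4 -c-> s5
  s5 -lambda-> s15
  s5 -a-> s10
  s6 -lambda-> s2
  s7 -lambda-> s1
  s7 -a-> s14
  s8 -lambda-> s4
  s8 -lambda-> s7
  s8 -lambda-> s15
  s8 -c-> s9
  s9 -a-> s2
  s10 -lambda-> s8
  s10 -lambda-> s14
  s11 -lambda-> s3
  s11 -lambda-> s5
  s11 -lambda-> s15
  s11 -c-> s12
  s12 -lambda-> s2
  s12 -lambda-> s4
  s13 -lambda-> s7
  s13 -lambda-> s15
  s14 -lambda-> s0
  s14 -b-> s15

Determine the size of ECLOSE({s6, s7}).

11

Start with {s6, s7}.
From s6 via lambda: add s2.
From s7 via lambda: add s1.
From s1 via lambda: add s8, s14, s15.
From s2 via lambda: add s9, s10.
From s8 via lambda: add s4.
From s14 via lambda: add s0.
lambda-closure = {s0, s1, s2, s4, s6, s7, s8, s9, s10, s14, s15}, which has 11 states.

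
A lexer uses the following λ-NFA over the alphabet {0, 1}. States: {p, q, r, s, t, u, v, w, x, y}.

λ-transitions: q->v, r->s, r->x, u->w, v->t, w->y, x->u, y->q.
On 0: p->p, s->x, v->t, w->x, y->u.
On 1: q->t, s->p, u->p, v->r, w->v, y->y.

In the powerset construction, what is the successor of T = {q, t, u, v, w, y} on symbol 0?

v on 0 → {t}.
w on 0 → {x}.
y on 0 → {u}.
No 0-transition from q, t, u.
Union after reading 0: {t, u, x}.
Now take the λ-closure:
From u via λ: add w.
From w via λ: add y.
From y via λ: add q.
From q via λ: add v.
No new states can be added; the closed set is {q, t, u, v, w, x, y}.

{q, t, u, v, w, x, y}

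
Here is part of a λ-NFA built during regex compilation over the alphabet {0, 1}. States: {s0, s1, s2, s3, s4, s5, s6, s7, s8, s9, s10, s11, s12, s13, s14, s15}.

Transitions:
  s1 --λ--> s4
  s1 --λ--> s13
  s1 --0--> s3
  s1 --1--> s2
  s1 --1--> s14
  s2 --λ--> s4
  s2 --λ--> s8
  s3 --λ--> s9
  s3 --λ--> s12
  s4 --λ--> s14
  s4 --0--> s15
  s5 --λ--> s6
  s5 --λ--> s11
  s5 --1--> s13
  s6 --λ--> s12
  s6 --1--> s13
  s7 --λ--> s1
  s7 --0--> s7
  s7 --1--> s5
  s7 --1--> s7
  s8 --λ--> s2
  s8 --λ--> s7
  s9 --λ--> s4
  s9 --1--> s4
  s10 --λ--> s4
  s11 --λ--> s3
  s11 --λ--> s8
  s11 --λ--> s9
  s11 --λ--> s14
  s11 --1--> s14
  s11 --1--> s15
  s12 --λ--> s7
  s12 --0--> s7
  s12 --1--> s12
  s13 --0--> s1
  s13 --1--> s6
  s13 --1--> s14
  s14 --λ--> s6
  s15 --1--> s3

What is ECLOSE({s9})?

{s1, s4, s6, s7, s9, s12, s13, s14}

Start with {s9}.
From s9 via λ: add s4.
From s4 via λ: add s14.
From s14 via λ: add s6.
From s6 via λ: add s12.
From s12 via λ: add s7.
From s7 via λ: add s1.
From s1 via λ: add s13.
No new states can be added; the closed set is {s1, s4, s6, s7, s9, s12, s13, s14}.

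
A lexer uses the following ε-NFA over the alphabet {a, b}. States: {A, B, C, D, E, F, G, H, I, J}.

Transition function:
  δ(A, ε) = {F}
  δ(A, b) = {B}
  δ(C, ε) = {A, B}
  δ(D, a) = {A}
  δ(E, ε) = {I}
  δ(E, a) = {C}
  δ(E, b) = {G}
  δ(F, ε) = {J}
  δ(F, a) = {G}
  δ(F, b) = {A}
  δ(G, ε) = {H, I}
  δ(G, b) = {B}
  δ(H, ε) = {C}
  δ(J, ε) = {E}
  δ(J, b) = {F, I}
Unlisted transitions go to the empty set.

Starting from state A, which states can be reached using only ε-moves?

Start with {A}.
From A via ε: add F.
From F via ε: add J.
From J via ε: add E.
From E via ε: add I.
No new states can be added; the closed set is {A, E, F, I, J}.

{A, E, F, I, J}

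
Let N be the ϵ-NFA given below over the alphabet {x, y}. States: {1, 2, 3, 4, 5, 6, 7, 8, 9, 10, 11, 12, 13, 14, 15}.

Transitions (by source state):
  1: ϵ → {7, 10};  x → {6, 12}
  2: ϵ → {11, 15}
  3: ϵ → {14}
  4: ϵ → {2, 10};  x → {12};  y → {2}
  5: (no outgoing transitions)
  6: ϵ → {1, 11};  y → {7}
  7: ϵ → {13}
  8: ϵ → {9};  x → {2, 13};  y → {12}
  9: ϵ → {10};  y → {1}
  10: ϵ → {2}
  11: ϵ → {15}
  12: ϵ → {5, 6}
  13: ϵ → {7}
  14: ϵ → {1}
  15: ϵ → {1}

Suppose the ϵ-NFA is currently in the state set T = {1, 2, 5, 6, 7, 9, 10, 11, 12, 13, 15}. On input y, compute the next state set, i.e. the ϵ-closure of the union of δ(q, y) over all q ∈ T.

{1, 2, 7, 10, 11, 13, 15}

6 on y → {7}.
9 on y → {1}.
No y-transition from 1, 2, 5, 7, 10, 11, 12, 13, 15.
Union after reading y: {1, 7}.
Now take the ϵ-closure:
From 1 via ϵ: add 10.
From 7 via ϵ: add 13.
From 10 via ϵ: add 2.
From 2 via ϵ: add 11, 15.
No new states can be added; the closed set is {1, 2, 7, 10, 11, 13, 15}.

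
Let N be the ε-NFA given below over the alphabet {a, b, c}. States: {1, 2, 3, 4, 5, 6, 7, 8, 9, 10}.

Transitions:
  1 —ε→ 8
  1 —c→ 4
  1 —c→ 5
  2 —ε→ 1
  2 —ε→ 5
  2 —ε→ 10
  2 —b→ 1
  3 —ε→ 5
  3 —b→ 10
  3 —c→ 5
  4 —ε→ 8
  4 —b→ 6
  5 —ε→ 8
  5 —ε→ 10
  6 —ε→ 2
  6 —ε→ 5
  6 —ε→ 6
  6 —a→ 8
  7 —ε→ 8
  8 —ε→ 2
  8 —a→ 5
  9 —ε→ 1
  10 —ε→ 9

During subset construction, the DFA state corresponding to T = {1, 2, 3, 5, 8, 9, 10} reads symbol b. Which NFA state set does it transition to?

{1, 2, 5, 8, 9, 10}

2 on b → {1}.
3 on b → {10}.
No b-transition from 1, 5, 8, 9, 10.
Union after reading b: {1, 10}.
Now take the ε-closure:
From 1 via ε: add 8.
From 10 via ε: add 9.
From 8 via ε: add 2.
From 2 via ε: add 5.
No new states can be added; the closed set is {1, 2, 5, 8, 9, 10}.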